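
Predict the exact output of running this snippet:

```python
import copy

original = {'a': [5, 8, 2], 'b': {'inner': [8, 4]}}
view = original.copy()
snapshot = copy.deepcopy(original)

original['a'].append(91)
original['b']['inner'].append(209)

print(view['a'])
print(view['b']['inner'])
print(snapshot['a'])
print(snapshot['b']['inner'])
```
[5, 8, 2, 91]
[8, 4, 209]
[5, 8, 2]
[8, 4]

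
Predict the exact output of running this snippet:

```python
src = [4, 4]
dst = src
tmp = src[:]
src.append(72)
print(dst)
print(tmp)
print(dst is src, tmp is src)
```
[4, 4, 72]
[4, 4]
True False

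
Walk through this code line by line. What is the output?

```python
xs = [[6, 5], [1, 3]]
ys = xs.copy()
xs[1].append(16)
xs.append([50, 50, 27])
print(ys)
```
[[6, 5], [1, 3, 16]]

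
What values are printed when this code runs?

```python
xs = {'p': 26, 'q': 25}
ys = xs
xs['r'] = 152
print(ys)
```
{'p': 26, 'q': 25, 'r': 152}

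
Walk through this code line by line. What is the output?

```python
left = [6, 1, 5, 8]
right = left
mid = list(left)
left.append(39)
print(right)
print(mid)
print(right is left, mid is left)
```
[6, 1, 5, 8, 39]
[6, 1, 5, 8]
True False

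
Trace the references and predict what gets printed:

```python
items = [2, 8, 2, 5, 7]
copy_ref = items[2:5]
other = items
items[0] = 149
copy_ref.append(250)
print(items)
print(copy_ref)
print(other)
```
[149, 8, 2, 5, 7]
[2, 5, 7, 250]
[149, 8, 2, 5, 7]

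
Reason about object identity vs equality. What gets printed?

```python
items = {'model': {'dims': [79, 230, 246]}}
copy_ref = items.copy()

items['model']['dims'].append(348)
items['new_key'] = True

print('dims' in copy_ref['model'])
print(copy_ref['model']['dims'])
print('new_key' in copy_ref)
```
True
[79, 230, 246, 348]
False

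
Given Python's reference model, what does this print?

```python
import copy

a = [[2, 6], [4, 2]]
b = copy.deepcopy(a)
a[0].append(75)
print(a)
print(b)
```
[[2, 6, 75], [4, 2]]
[[2, 6], [4, 2]]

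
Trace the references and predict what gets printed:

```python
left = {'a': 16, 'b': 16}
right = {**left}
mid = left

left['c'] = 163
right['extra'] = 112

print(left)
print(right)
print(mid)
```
{'a': 16, 'b': 16, 'c': 163}
{'a': 16, 'b': 16, 'extra': 112}
{'a': 16, 'b': 16, 'c': 163}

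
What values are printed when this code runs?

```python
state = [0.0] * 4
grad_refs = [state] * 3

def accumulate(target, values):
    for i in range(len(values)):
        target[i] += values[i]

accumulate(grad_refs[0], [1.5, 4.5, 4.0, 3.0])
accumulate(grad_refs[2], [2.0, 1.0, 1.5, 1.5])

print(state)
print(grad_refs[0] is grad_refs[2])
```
[3.5, 5.5, 5.5, 4.5]
True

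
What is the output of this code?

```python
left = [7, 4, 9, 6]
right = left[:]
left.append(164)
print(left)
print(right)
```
[7, 4, 9, 6, 164]
[7, 4, 9, 6]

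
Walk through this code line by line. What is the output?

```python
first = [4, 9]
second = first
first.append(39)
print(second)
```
[4, 9, 39]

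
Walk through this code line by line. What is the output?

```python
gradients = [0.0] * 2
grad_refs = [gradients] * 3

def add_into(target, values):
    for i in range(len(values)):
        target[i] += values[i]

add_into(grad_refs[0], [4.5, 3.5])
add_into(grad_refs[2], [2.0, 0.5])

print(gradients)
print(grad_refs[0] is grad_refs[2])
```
[6.5, 4.0]
True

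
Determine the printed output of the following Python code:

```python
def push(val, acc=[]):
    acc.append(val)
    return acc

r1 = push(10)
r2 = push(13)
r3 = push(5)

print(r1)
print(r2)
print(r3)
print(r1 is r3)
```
[10, 13, 5]
[10, 13, 5]
[10, 13, 5]
True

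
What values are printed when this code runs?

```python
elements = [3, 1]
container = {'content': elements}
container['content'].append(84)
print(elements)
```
[3, 1, 84]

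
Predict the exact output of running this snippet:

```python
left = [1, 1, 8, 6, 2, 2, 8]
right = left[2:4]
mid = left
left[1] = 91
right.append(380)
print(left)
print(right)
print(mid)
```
[1, 91, 8, 6, 2, 2, 8]
[8, 6, 380]
[1, 91, 8, 6, 2, 2, 8]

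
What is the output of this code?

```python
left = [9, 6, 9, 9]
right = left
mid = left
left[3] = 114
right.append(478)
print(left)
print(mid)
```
[9, 6, 9, 114, 478]
[9, 6, 9, 114, 478]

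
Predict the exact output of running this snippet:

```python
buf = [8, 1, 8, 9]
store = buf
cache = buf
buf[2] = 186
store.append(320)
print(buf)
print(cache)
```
[8, 1, 186, 9, 320]
[8, 1, 186, 9, 320]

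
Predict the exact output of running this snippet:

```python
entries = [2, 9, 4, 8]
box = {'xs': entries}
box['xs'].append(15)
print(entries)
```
[2, 9, 4, 8, 15]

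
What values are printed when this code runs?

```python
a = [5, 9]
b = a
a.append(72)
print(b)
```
[5, 9, 72]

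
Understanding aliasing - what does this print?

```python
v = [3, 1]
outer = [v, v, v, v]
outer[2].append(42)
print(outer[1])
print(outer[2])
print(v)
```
[3, 1, 42]
[3, 1, 42]
[3, 1, 42]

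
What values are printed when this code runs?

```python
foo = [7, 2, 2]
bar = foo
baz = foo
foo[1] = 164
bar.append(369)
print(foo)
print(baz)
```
[7, 164, 2, 369]
[7, 164, 2, 369]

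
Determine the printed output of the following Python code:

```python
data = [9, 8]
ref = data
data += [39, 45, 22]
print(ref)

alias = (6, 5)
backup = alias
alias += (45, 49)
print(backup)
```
[9, 8, 39, 45, 22]
(6, 5)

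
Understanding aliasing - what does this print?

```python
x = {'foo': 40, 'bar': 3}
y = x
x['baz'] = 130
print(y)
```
{'foo': 40, 'bar': 3, 'baz': 130}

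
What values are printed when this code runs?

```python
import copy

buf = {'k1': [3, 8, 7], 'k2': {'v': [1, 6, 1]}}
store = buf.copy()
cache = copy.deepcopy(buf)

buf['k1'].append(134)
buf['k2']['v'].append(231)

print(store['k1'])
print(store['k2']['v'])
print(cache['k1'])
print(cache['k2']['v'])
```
[3, 8, 7, 134]
[1, 6, 1, 231]
[3, 8, 7]
[1, 6, 1]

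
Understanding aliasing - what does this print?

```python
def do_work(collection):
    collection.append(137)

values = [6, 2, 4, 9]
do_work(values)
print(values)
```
[6, 2, 4, 9, 137]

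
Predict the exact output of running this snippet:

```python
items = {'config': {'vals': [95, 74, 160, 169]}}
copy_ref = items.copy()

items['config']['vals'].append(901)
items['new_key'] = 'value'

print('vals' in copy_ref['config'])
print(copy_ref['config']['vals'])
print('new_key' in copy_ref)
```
True
[95, 74, 160, 169, 901]
False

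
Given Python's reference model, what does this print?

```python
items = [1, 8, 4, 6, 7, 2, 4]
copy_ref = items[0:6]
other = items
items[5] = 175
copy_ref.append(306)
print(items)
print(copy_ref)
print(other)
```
[1, 8, 4, 6, 7, 175, 4]
[1, 8, 4, 6, 7, 2, 306]
[1, 8, 4, 6, 7, 175, 4]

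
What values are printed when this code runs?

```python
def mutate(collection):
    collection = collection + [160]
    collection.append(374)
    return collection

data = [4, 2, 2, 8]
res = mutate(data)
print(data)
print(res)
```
[4, 2, 2, 8]
[4, 2, 2, 8, 160, 374]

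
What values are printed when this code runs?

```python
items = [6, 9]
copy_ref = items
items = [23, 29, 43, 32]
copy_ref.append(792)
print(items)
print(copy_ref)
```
[23, 29, 43, 32]
[6, 9, 792]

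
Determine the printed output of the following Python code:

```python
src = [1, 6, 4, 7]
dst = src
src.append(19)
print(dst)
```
[1, 6, 4, 7, 19]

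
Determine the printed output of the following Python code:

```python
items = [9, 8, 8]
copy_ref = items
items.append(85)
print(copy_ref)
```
[9, 8, 8, 85]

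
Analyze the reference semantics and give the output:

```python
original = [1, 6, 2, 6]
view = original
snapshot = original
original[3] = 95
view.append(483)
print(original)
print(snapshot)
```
[1, 6, 2, 95, 483]
[1, 6, 2, 95, 483]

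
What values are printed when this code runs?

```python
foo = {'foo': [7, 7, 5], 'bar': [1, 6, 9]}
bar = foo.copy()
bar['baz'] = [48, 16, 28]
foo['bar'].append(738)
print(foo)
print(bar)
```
{'foo': [7, 7, 5], 'bar': [1, 6, 9, 738]}
{'foo': [7, 7, 5], 'bar': [1, 6, 9, 738], 'baz': [48, 16, 28]}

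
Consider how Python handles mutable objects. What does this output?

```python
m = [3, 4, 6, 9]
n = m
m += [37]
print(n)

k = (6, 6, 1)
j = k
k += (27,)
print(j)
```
[3, 4, 6, 9, 37]
(6, 6, 1)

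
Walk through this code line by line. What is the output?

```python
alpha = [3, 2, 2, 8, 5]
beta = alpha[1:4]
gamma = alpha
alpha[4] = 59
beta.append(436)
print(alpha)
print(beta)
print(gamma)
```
[3, 2, 2, 8, 59]
[2, 2, 8, 436]
[3, 2, 2, 8, 59]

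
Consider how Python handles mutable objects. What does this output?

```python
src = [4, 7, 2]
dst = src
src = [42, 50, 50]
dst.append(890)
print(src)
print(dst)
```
[42, 50, 50]
[4, 7, 2, 890]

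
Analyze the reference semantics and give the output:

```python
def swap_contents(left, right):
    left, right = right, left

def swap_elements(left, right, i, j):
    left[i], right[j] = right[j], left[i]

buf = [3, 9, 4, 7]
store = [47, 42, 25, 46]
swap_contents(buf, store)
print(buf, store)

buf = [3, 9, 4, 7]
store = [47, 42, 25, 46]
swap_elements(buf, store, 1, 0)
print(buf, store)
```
[3, 9, 4, 7] [47, 42, 25, 46]
[3, 47, 4, 7] [9, 42, 25, 46]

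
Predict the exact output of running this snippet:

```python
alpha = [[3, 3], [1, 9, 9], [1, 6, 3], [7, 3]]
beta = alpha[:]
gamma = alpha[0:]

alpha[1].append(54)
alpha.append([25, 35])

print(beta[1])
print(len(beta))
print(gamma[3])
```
[1, 9, 9, 54]
4
[7, 3]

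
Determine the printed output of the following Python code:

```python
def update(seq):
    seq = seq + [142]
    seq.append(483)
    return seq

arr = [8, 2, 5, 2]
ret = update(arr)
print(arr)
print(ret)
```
[8, 2, 5, 2]
[8, 2, 5, 2, 142, 483]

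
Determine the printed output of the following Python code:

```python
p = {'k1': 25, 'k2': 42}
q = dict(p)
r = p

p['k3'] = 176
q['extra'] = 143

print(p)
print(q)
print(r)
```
{'k1': 25, 'k2': 42, 'k3': 176}
{'k1': 25, 'k2': 42, 'extra': 143}
{'k1': 25, 'k2': 42, 'k3': 176}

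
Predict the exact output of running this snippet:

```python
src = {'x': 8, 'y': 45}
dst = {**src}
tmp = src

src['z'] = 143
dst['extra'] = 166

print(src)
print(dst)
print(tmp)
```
{'x': 8, 'y': 45, 'z': 143}
{'x': 8, 'y': 45, 'extra': 166}
{'x': 8, 'y': 45, 'z': 143}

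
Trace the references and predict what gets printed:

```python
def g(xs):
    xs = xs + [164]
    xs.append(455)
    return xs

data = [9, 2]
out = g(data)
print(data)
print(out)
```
[9, 2]
[9, 2, 164, 455]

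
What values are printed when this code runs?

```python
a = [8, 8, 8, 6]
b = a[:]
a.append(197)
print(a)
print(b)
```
[8, 8, 8, 6, 197]
[8, 8, 8, 6]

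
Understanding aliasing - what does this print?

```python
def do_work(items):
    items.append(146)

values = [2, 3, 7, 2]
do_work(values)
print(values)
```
[2, 3, 7, 2, 146]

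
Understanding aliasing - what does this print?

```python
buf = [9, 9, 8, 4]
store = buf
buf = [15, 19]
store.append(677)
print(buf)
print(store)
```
[15, 19]
[9, 9, 8, 4, 677]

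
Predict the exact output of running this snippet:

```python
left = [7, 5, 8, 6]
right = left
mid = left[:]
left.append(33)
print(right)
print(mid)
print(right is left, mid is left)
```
[7, 5, 8, 6, 33]
[7, 5, 8, 6]
True False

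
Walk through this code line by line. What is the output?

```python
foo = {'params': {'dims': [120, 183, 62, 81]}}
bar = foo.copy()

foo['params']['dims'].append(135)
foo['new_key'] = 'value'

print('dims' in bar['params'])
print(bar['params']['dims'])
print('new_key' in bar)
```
True
[120, 183, 62, 81, 135]
False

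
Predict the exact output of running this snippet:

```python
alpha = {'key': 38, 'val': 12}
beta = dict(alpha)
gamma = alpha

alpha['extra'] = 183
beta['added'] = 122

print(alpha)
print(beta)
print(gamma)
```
{'key': 38, 'val': 12, 'extra': 183}
{'key': 38, 'val': 12, 'added': 122}
{'key': 38, 'val': 12, 'extra': 183}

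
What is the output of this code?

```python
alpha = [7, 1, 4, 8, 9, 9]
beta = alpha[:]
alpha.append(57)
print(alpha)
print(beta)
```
[7, 1, 4, 8, 9, 9, 57]
[7, 1, 4, 8, 9, 9]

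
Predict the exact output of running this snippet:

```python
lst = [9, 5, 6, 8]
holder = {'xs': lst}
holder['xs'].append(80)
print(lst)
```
[9, 5, 6, 8, 80]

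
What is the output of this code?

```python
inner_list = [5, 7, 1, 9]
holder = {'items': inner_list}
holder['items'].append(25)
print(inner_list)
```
[5, 7, 1, 9, 25]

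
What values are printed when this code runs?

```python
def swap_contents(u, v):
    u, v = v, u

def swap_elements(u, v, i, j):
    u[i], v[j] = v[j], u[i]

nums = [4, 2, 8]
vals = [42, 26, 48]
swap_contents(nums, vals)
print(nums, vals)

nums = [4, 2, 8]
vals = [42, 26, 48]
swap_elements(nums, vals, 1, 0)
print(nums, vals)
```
[4, 2, 8] [42, 26, 48]
[4, 42, 8] [2, 26, 48]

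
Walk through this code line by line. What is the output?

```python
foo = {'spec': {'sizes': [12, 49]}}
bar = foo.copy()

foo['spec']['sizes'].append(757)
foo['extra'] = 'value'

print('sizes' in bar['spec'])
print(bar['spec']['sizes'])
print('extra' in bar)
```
True
[12, 49, 757]
False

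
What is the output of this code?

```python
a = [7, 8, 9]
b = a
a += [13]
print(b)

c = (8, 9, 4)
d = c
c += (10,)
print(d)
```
[7, 8, 9, 13]
(8, 9, 4)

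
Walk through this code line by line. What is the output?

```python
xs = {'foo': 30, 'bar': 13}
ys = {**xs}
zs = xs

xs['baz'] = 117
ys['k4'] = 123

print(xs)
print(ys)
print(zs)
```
{'foo': 30, 'bar': 13, 'baz': 117}
{'foo': 30, 'bar': 13, 'k4': 123}
{'foo': 30, 'bar': 13, 'baz': 117}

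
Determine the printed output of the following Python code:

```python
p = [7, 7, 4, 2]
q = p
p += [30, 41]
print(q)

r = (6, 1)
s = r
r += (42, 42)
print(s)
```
[7, 7, 4, 2, 30, 41]
(6, 1)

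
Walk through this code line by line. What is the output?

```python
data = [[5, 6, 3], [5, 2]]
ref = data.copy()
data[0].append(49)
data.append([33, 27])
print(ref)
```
[[5, 6, 3, 49], [5, 2]]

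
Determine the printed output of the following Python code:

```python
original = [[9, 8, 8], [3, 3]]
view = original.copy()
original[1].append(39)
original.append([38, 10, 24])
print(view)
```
[[9, 8, 8], [3, 3, 39]]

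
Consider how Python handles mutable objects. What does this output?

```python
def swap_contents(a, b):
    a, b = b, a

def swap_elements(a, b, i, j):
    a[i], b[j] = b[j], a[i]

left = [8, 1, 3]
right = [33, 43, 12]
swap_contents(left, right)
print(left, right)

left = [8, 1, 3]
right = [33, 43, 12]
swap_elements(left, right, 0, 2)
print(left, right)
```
[8, 1, 3] [33, 43, 12]
[12, 1, 3] [33, 43, 8]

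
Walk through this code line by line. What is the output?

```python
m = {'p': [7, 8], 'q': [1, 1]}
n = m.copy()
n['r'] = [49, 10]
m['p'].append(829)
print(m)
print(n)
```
{'p': [7, 8, 829], 'q': [1, 1]}
{'p': [7, 8, 829], 'q': [1, 1], 'r': [49, 10]}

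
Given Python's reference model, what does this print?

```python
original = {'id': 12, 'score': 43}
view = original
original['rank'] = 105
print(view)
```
{'id': 12, 'score': 43, 'rank': 105}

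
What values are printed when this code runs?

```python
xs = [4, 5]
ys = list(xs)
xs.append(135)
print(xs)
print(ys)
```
[4, 5, 135]
[4, 5]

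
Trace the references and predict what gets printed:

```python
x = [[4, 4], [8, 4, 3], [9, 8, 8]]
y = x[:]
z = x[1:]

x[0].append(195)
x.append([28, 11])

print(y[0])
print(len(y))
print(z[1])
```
[4, 4, 195]
3
[9, 8, 8]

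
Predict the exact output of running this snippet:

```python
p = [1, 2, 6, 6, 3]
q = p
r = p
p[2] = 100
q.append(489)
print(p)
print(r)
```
[1, 2, 100, 6, 3, 489]
[1, 2, 100, 6, 3, 489]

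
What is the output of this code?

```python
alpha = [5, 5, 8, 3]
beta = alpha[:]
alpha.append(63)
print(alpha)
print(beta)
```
[5, 5, 8, 3, 63]
[5, 5, 8, 3]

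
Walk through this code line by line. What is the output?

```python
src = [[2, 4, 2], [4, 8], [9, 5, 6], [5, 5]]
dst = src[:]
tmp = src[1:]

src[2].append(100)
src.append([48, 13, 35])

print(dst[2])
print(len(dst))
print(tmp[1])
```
[9, 5, 6, 100]
4
[9, 5, 6, 100]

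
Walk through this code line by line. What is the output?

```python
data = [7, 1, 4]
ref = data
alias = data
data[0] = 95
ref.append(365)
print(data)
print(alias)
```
[95, 1, 4, 365]
[95, 1, 4, 365]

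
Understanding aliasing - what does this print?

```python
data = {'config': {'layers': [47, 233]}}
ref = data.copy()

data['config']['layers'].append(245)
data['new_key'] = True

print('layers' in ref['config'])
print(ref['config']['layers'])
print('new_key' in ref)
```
True
[47, 233, 245]
False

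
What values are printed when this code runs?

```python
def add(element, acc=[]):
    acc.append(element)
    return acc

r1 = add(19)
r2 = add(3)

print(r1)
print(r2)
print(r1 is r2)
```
[19, 3]
[19, 3]
True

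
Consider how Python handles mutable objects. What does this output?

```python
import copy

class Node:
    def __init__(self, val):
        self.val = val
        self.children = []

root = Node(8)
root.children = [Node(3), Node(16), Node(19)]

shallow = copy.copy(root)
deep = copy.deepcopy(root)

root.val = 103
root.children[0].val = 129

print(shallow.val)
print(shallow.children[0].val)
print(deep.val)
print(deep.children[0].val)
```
8
129
8
3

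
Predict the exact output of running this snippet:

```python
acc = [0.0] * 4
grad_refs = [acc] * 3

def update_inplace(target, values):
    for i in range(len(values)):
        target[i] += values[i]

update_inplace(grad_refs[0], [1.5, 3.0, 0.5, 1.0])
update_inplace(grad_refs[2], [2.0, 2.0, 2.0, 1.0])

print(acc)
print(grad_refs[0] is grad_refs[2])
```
[3.5, 5.0, 2.5, 2.0]
True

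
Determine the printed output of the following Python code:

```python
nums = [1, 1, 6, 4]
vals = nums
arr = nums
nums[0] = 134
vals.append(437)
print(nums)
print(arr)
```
[134, 1, 6, 4, 437]
[134, 1, 6, 4, 437]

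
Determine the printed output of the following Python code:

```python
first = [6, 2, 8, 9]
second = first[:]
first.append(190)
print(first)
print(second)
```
[6, 2, 8, 9, 190]
[6, 2, 8, 9]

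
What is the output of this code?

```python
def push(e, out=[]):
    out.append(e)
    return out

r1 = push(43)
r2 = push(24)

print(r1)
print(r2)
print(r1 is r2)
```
[43, 24]
[43, 24]
True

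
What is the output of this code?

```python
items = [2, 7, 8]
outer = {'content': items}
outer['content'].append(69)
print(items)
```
[2, 7, 8, 69]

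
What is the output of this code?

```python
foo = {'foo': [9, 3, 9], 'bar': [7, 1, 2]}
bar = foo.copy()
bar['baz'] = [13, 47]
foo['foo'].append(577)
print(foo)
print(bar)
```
{'foo': [9, 3, 9, 577], 'bar': [7, 1, 2]}
{'foo': [9, 3, 9, 577], 'bar': [7, 1, 2], 'baz': [13, 47]}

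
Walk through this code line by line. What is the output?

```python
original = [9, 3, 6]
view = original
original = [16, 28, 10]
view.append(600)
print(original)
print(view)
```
[16, 28, 10]
[9, 3, 6, 600]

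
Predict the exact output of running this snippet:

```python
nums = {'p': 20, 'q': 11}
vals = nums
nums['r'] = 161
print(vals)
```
{'p': 20, 'q': 11, 'r': 161}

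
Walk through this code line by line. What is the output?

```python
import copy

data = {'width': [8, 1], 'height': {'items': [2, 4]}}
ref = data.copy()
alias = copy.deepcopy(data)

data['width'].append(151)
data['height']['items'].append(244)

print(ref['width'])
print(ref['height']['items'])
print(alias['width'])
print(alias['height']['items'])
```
[8, 1, 151]
[2, 4, 244]
[8, 1]
[2, 4]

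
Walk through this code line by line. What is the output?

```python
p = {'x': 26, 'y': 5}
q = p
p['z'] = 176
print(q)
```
{'x': 26, 'y': 5, 'z': 176}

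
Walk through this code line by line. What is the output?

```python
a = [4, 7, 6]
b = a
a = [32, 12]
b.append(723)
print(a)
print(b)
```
[32, 12]
[4, 7, 6, 723]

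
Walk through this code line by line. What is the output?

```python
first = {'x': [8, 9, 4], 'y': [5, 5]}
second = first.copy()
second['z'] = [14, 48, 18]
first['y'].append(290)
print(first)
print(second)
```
{'x': [8, 9, 4], 'y': [5, 5, 290]}
{'x': [8, 9, 4], 'y': [5, 5, 290], 'z': [14, 48, 18]}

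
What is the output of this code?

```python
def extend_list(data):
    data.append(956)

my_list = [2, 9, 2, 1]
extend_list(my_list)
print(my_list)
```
[2, 9, 2, 1, 956]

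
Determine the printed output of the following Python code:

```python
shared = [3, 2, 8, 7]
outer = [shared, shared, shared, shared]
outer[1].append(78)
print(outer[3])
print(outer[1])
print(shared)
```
[3, 2, 8, 7, 78]
[3, 2, 8, 7, 78]
[3, 2, 8, 7, 78]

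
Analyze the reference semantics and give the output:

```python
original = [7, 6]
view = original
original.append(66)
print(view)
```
[7, 6, 66]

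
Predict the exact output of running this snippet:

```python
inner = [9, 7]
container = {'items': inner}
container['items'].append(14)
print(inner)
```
[9, 7, 14]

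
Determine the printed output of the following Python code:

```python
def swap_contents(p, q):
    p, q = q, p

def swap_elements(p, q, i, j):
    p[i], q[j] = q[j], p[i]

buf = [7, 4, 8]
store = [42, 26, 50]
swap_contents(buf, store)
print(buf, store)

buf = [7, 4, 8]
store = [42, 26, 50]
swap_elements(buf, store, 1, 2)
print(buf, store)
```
[7, 4, 8] [42, 26, 50]
[7, 50, 8] [42, 26, 4]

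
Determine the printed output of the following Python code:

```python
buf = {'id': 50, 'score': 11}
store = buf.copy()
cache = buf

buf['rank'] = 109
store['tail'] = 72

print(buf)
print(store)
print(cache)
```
{'id': 50, 'score': 11, 'rank': 109}
{'id': 50, 'score': 11, 'tail': 72}
{'id': 50, 'score': 11, 'rank': 109}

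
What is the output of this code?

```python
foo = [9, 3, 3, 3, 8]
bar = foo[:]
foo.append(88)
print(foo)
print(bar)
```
[9, 3, 3, 3, 8, 88]
[9, 3, 3, 3, 8]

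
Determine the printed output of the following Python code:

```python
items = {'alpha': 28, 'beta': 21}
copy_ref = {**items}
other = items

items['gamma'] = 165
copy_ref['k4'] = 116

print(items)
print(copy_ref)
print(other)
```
{'alpha': 28, 'beta': 21, 'gamma': 165}
{'alpha': 28, 'beta': 21, 'k4': 116}
{'alpha': 28, 'beta': 21, 'gamma': 165}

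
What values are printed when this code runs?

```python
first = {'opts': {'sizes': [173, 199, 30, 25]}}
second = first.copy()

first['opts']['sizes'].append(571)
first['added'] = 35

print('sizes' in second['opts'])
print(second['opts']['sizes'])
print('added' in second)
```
True
[173, 199, 30, 25, 571]
False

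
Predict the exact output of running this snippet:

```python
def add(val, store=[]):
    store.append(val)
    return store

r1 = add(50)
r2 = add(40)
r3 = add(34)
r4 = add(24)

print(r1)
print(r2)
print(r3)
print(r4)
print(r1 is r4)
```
[50, 40, 34, 24]
[50, 40, 34, 24]
[50, 40, 34, 24]
[50, 40, 34, 24]
True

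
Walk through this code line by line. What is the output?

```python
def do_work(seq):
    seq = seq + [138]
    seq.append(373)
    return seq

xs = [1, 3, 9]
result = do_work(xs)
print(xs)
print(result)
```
[1, 3, 9]
[1, 3, 9, 138, 373]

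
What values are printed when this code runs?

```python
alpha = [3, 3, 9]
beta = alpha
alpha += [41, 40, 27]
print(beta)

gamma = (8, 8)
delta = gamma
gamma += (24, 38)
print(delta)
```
[3, 3, 9, 41, 40, 27]
(8, 8)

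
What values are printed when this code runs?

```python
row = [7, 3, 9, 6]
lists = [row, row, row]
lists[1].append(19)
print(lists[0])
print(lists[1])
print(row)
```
[7, 3, 9, 6, 19]
[7, 3, 9, 6, 19]
[7, 3, 9, 6, 19]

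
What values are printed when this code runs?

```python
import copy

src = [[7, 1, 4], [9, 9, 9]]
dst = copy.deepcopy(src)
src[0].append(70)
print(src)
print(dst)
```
[[7, 1, 4, 70], [9, 9, 9]]
[[7, 1, 4], [9, 9, 9]]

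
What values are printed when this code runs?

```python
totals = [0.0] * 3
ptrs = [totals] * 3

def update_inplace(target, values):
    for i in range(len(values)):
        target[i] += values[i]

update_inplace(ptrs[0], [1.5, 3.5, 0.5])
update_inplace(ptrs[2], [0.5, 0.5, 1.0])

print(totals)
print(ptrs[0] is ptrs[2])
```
[2.0, 4.0, 1.5]
True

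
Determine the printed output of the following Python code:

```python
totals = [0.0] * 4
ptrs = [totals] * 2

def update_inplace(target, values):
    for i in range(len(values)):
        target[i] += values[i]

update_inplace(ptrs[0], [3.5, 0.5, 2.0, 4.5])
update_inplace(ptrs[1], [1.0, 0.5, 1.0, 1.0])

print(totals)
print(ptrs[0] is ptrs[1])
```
[4.5, 1.0, 3.0, 5.5]
True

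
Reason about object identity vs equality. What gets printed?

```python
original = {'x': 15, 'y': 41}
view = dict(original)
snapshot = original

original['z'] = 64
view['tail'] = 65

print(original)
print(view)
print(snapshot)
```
{'x': 15, 'y': 41, 'z': 64}
{'x': 15, 'y': 41, 'tail': 65}
{'x': 15, 'y': 41, 'z': 64}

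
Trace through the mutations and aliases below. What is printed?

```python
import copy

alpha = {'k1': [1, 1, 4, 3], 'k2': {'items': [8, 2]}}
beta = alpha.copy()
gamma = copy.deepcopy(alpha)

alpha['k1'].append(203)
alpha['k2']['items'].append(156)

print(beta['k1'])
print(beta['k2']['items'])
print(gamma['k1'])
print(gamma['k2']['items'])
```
[1, 1, 4, 3, 203]
[8, 2, 156]
[1, 1, 4, 3]
[8, 2]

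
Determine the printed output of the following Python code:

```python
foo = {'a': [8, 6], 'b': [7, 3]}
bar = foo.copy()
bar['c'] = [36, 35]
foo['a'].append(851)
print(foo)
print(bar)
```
{'a': [8, 6, 851], 'b': [7, 3]}
{'a': [8, 6, 851], 'b': [7, 3], 'c': [36, 35]}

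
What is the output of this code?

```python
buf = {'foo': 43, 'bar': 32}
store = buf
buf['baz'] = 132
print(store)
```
{'foo': 43, 'bar': 32, 'baz': 132}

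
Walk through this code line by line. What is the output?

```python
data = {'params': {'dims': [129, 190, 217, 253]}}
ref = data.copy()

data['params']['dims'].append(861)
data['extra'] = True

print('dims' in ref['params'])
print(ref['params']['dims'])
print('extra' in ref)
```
True
[129, 190, 217, 253, 861]
False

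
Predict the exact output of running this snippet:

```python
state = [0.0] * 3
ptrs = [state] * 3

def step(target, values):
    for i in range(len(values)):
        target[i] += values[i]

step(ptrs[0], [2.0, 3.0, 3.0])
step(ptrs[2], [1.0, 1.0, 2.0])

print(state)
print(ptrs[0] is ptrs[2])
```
[3.0, 4.0, 5.0]
True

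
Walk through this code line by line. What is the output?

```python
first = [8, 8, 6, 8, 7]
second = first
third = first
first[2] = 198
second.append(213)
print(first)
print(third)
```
[8, 8, 198, 8, 7, 213]
[8, 8, 198, 8, 7, 213]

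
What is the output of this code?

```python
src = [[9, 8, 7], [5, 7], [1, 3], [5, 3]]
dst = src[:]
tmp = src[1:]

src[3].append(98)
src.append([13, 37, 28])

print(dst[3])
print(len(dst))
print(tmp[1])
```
[5, 3, 98]
4
[1, 3]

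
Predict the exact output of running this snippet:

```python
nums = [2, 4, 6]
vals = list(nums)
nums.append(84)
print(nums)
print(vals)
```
[2, 4, 6, 84]
[2, 4, 6]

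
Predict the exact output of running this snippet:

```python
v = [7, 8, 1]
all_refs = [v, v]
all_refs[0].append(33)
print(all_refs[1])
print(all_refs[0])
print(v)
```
[7, 8, 1, 33]
[7, 8, 1, 33]
[7, 8, 1, 33]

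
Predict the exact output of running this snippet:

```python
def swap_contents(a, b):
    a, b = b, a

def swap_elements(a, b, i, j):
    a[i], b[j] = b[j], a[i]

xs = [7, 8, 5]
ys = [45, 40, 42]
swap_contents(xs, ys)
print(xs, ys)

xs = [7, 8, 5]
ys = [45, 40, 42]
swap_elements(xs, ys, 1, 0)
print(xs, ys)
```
[7, 8, 5] [45, 40, 42]
[7, 45, 5] [8, 40, 42]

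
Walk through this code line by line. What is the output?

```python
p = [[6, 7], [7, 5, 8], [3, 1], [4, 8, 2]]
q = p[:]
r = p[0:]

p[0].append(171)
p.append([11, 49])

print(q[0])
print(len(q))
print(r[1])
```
[6, 7, 171]
4
[7, 5, 8]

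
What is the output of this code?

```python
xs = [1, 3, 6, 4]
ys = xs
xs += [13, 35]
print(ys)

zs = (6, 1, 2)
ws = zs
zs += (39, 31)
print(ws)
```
[1, 3, 6, 4, 13, 35]
(6, 1, 2)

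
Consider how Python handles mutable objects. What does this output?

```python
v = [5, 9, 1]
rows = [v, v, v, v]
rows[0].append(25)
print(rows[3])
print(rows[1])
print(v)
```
[5, 9, 1, 25]
[5, 9, 1, 25]
[5, 9, 1, 25]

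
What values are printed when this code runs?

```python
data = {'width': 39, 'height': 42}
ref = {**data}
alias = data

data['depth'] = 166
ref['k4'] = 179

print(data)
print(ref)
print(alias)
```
{'width': 39, 'height': 42, 'depth': 166}
{'width': 39, 'height': 42, 'k4': 179}
{'width': 39, 'height': 42, 'depth': 166}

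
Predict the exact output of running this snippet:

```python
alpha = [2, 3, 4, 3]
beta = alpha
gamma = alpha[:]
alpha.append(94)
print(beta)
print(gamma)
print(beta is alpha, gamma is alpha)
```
[2, 3, 4, 3, 94]
[2, 3, 4, 3]
True False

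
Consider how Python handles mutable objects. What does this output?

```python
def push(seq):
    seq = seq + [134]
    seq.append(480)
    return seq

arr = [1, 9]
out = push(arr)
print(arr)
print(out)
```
[1, 9]
[1, 9, 134, 480]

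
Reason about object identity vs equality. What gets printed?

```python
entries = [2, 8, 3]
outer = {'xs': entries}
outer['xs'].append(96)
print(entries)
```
[2, 8, 3, 96]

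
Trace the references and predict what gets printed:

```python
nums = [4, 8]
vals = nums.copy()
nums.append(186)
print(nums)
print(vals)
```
[4, 8, 186]
[4, 8]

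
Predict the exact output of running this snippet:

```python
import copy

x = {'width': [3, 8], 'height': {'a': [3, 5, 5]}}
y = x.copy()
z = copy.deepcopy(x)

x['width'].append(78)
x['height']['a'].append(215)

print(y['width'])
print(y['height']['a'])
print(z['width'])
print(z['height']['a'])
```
[3, 8, 78]
[3, 5, 5, 215]
[3, 8]
[3, 5, 5]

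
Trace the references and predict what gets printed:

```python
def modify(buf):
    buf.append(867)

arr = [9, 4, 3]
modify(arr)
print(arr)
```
[9, 4, 3, 867]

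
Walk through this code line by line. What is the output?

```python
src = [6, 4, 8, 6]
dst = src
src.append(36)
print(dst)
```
[6, 4, 8, 6, 36]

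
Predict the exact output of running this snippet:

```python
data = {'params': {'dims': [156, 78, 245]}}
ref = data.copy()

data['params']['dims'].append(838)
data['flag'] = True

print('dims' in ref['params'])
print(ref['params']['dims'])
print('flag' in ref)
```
True
[156, 78, 245, 838]
False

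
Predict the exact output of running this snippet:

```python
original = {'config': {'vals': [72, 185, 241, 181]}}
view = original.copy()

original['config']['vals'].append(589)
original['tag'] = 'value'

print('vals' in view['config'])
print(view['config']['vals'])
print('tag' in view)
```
True
[72, 185, 241, 181, 589]
False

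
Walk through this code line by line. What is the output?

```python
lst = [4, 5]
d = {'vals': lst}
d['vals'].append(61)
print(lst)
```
[4, 5, 61]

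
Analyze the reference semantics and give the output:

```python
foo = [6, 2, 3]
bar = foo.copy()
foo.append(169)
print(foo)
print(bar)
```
[6, 2, 3, 169]
[6, 2, 3]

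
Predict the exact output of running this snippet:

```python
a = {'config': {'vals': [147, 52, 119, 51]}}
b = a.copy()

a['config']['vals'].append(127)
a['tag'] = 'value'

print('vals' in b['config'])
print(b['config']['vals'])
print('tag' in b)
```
True
[147, 52, 119, 51, 127]
False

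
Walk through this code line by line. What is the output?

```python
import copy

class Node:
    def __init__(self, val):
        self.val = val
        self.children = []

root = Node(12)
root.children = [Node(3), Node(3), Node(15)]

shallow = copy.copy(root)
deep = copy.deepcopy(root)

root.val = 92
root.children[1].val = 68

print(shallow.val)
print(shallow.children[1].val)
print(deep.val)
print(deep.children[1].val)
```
12
68
12
3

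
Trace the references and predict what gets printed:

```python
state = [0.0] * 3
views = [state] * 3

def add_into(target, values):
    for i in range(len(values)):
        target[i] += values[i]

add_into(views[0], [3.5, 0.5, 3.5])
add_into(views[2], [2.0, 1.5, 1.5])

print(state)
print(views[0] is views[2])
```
[5.5, 2.0, 5.0]
True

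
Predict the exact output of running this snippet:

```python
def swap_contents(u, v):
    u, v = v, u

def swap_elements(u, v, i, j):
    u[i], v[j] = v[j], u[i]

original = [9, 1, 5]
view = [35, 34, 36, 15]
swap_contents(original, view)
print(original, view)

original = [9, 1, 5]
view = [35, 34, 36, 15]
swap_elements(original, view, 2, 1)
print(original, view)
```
[9, 1, 5] [35, 34, 36, 15]
[9, 1, 34] [35, 5, 36, 15]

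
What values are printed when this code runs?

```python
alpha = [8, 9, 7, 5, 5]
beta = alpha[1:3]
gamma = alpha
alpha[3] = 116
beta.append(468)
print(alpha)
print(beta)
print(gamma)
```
[8, 9, 7, 116, 5]
[9, 7, 468]
[8, 9, 7, 116, 5]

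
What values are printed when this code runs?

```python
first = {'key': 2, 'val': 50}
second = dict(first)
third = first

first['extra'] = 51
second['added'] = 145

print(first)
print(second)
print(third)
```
{'key': 2, 'val': 50, 'extra': 51}
{'key': 2, 'val': 50, 'added': 145}
{'key': 2, 'val': 50, 'extra': 51}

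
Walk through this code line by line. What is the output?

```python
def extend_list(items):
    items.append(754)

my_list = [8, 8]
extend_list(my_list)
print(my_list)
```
[8, 8, 754]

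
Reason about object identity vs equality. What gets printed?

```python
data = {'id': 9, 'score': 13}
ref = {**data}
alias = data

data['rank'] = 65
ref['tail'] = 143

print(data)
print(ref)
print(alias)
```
{'id': 9, 'score': 13, 'rank': 65}
{'id': 9, 'score': 13, 'tail': 143}
{'id': 9, 'score': 13, 'rank': 65}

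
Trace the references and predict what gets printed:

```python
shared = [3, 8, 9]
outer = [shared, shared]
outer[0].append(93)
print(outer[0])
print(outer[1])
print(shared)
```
[3, 8, 9, 93]
[3, 8, 9, 93]
[3, 8, 9, 93]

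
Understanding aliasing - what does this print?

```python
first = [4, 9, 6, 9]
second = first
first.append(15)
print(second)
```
[4, 9, 6, 9, 15]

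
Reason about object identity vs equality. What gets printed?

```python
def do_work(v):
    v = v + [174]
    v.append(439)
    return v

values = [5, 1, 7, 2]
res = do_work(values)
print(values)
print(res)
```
[5, 1, 7, 2]
[5, 1, 7, 2, 174, 439]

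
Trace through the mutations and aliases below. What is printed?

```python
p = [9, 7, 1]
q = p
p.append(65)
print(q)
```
[9, 7, 1, 65]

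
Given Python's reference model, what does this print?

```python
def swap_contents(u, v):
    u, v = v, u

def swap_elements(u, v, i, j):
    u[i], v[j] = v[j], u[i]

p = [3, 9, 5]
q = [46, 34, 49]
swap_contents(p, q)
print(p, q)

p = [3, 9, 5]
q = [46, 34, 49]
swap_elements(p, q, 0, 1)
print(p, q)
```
[3, 9, 5] [46, 34, 49]
[34, 9, 5] [46, 3, 49]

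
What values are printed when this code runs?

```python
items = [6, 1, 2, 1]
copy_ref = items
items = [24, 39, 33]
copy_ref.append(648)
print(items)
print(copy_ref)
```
[24, 39, 33]
[6, 1, 2, 1, 648]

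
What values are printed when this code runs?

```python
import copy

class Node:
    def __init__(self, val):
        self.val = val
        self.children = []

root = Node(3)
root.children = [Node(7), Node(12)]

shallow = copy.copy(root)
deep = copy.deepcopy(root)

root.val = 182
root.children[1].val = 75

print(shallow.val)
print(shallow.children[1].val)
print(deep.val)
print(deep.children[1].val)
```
3
75
3
12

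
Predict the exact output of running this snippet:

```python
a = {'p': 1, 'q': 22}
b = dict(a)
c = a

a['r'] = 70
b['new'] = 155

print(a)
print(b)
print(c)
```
{'p': 1, 'q': 22, 'r': 70}
{'p': 1, 'q': 22, 'new': 155}
{'p': 1, 'q': 22, 'r': 70}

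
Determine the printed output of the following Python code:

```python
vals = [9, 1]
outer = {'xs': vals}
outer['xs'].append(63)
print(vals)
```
[9, 1, 63]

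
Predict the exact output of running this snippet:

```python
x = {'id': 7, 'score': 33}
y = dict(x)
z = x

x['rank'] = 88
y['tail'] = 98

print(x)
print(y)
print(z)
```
{'id': 7, 'score': 33, 'rank': 88}
{'id': 7, 'score': 33, 'tail': 98}
{'id': 7, 'score': 33, 'rank': 88}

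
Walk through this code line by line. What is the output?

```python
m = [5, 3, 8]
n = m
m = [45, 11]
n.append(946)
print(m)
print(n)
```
[45, 11]
[5, 3, 8, 946]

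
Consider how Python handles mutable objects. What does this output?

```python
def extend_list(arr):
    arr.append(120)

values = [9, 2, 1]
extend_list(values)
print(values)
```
[9, 2, 1, 120]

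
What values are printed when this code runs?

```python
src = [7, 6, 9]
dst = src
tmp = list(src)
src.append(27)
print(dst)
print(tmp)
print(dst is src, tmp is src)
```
[7, 6, 9, 27]
[7, 6, 9]
True False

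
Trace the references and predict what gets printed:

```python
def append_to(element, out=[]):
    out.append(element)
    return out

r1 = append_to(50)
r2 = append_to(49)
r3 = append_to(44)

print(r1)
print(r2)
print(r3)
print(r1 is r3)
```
[50, 49, 44]
[50, 49, 44]
[50, 49, 44]
True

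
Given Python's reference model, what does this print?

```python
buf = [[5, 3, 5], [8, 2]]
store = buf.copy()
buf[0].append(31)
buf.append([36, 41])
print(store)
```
[[5, 3, 5, 31], [8, 2]]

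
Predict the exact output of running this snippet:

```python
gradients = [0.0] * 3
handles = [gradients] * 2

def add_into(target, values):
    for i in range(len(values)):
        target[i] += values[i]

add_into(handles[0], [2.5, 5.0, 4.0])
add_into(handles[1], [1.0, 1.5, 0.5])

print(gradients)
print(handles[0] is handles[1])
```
[3.5, 6.5, 4.5]
True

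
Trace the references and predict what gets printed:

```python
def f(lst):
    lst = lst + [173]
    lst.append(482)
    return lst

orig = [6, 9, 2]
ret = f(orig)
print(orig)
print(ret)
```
[6, 9, 2]
[6, 9, 2, 173, 482]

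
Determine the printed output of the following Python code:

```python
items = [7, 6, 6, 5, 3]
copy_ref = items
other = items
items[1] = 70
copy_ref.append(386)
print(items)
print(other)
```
[7, 70, 6, 5, 3, 386]
[7, 70, 6, 5, 3, 386]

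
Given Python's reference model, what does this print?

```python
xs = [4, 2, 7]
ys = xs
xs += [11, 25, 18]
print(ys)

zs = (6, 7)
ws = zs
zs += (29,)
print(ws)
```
[4, 2, 7, 11, 25, 18]
(6, 7)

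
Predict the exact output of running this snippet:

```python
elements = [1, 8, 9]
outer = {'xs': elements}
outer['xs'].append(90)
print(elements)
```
[1, 8, 9, 90]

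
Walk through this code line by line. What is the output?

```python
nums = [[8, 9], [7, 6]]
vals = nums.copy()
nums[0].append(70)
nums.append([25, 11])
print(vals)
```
[[8, 9, 70], [7, 6]]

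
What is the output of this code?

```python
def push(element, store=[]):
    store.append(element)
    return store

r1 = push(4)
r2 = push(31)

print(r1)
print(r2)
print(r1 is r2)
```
[4, 31]
[4, 31]
True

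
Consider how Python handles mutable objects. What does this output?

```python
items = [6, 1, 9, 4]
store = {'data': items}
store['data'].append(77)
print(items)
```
[6, 1, 9, 4, 77]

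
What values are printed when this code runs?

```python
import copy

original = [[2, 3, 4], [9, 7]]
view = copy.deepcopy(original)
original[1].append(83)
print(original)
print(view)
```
[[2, 3, 4], [9, 7, 83]]
[[2, 3, 4], [9, 7]]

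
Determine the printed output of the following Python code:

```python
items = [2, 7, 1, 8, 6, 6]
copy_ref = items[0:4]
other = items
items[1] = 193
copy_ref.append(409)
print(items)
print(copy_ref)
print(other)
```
[2, 193, 1, 8, 6, 6]
[2, 7, 1, 8, 409]
[2, 193, 1, 8, 6, 6]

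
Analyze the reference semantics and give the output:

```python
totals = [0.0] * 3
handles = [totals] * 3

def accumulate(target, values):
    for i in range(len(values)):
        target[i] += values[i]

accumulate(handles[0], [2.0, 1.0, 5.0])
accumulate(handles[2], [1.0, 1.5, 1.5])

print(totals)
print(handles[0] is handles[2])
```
[3.0, 2.5, 6.5]
True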